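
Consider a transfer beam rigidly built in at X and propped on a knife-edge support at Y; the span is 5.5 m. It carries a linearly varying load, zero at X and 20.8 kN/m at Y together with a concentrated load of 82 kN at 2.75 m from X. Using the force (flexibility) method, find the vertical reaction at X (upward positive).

Choose R_Y as the redundant. The primary structure is the cantilever fixed at X.
Primary-structure tip deflection at Y by superposition:
  triangular load, peak 20.8 at the free end: 11w₀L⁴/(120EI) = 1745/EI
  point load 82 at a = 2.75: Pa²(3L − a)/(6EI) = 1421/EI
  δ_0 = 3166/EI
Flexibility coefficient — unit upward force at Y: δ_{YY} = L³/(3EI) = 55.46/EI.
Compatibility at Y: δ_0 − R_Y·δ_{YY} = 0, so R_Y = 3166/55.46 = 57.09 kN.
Vertical equilibrium: R_X = ΣP − R_Y = 139.2 − 57.09 = 82.11 kN.

R_X = 82.11 kN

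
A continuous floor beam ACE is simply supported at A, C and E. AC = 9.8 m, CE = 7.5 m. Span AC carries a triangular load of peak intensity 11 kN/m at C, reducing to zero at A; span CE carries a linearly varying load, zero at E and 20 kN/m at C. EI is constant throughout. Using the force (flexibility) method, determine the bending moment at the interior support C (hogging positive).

M_C = 72.41 kN·m

Release continuity at C by inserting a hinge; the redundant is the internal moment M_C. The primary structure is two simply-supported spans AC and CE.
End slopes at the hinge C, treating each span as simply supported:
  span AC: triangular load, peak 11: w₀L³/(45EI) = 230.1/EI
  span CE: triangular load, peak 20: w₀L³/(45EI) = 187.5/EI
  relative rotation θ_0 = (230.1 + 187.5)/EI = 417.6/EI
A unit hogging moment at C produces rotation L₁/(3EI) + L₂/(3EI) = 5.767/EI.
Compatibility: M_C·(L₁+L₂)/(3EI) = θ_0, giving M_C = 72.41 kN·m (hogging).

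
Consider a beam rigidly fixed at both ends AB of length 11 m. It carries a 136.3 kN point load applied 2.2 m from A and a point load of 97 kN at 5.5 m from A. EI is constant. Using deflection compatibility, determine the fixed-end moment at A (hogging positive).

M_A = 325.3 kN·m

Release both end moments; the primary structure is a simply-supported span AB with redundants M_A and M_B.
On the primary (simply-supported) span, the end slopes from the loading are:
  at A: point load 136.3 at a = 2.2: Pab(L + b)/(6LEI) = 791.6/EI
  at B: point load 136.3 at a = 2.2: Pab(L + a)/(6LEI) = 527.8/EI
  at A: point load 97 at a = 5.5: Pab(L + b)/(6LEI) = 733.6/EI
  at B: point load 97 at a = 5.5: Pab(L + a)/(6LEI) = 733.6/EI
  θ_A0 = 1525/EI,  θ_B0 = 1261/EI
Flexibility coefficients: a unit moment at one end gives L/(3EI) there and L/(6EI) at the far end, so f₁₁ = f₂₂ = 3.667/EI and f₁₂ = f₂₁ = 1.833/EI.
Compatibility — zero rotation at each built-in end:
  3.667 M_A + 1.833 M_B = 1525
  1.833 M_A + 3.667 M_B = 1261
Solving the pair gives M_A = 325.3 kN·m and M_B = 181.4 kN·m (hogging).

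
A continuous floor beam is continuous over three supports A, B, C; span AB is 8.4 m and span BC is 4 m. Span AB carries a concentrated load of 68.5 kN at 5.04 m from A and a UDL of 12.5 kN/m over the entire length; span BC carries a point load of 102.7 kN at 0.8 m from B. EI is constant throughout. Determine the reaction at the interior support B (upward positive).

Insert a hinge at B; M_B is the redundant, and each span becomes simply supported.
Discontinuity in slope at B on the released structure — sum the simple-span end rotations:
  span AB: point load 68.5 at a = 5.04: Pab(L + a)/(6LEI) = 309.3/EI
  span AB: UDL 12.5: wL³/(24EI) = 308.7/EI
  span BC: point load 102.7 at a = 0.8: Pab(L + b)/(6LEI) = 78.87/EI
  relative rotation θ_0 = (618 + 78.87)/EI = 696.9/EI
A unit hogging moment at B produces rotation L₁/(3EI) + L₂/(3EI) = 4.133/EI.
Compatibility: M_B·(L₁+L₂)/(3EI) = θ_0, giving M_B = 168.6 kN·m (hogging).
Span AB, ΣM about A with M_B applied at B: R_B^{AB}·8.4 = 786.2 + 168.6, so R_B^{AB} = 113.7 kN and R_A = 173.5 − 113.7 = 59.83 kN.
Span BC, ΣM about C: R_B^{BC}·4 = 328.6 + 168.6, so R_B^{BC} = 124.3 kN and R_C = 102.7 − 124.3 = -21.61 kN.
R_B = 113.7 + 124.3 = 238 kN.

R_B = 238 kN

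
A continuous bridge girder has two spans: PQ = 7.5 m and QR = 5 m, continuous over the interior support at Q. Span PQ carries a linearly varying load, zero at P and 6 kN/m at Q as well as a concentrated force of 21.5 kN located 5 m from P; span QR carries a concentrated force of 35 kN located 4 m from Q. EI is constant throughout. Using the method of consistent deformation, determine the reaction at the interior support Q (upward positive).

Take M_Q as the redundant. Released structure: two simple spans PQ and QR with a hinge at Q.
End slopes at the hinge Q, treating each span as simply supported:
  span PQ: triangular load, peak 6: w₀L³/(45EI) = 56.25/EI
  span PQ: point load 21.5 at a = 5: Pab(L + a)/(6LEI) = 74.65/EI
  span QR: point load 35 at a = 4: Pab(L + b)/(6LEI) = 28/EI
  relative rotation θ_0 = (130.9 + 28)/EI = 158.9/EI
A unit hogging moment at Q produces rotation L₁/(3EI) + L₂/(3EI) = 4.167/EI.
Compatibility: M_Q·(L₁+L₂)/(3EI) = θ_0, giving M_Q = 38.14 kN·m (hogging).
Span PQ, ΣM about P with M_Q applied at Q: R_Q^{PQ}·7.5 = 220 + 38.14, so R_Q^{PQ} = 34.42 kN and R_P = 44 − 34.42 = 9.582 kN.
Span QR, ΣM about R: R_Q^{QR}·5 = 35 + 38.14, so R_Q^{QR} = 14.63 kN and R_R = 35 − 14.63 = 20.37 kN.
R_Q = 34.42 + 14.63 = 49.05 kN.

R_Q = 49.05 kN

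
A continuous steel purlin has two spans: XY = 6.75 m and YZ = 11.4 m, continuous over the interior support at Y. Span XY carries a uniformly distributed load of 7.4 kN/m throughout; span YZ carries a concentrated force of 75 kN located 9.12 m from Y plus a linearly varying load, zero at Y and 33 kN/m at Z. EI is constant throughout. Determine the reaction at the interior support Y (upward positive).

R_Y = 155.6 kN

Take M_Y as the redundant. Released structure: two simple spans XY and YZ with a hinge at Y.
Discontinuity in slope at Y on the released structure — sum the simple-span end rotations:
  span XY: UDL 7.4: wL³/(24EI) = 94.83/EI
  span YZ: point load 75 at a = 9.12: Pab(L + b)/(6LEI) = 311.9/EI
  span YZ: triangular load, peak 33: 7w₀L³/(360EI) = 950.7/EI
  relative rotation θ_0 = (94.83 + 1263)/EI = 1357/EI
A unit hogging moment at Y produces rotation L₁/(3EI) + L₂/(3EI) = 6.05/EI.
Compatibility: M_Y·(L₁+L₂)/(3EI) = θ_0, giving M_Y = 224.4 kN·m (hogging).
Span XY, ΣM about X with M_Y applied at Y: R_Y^{XY}·6.75 = 168.6 + 224.4, so R_Y^{XY} = 58.21 kN and R_X = 49.95 − 58.21 = -8.264 kN.
Span YZ, ΣM about Z: R_Y^{YZ}·11.4 = 885.8 + 224.4, so R_Y^{YZ} = 97.38 kN and R_Z = 263.1 − 97.38 = 165.7 kN.
R_Y = 58.21 + 97.38 = 155.6 kN.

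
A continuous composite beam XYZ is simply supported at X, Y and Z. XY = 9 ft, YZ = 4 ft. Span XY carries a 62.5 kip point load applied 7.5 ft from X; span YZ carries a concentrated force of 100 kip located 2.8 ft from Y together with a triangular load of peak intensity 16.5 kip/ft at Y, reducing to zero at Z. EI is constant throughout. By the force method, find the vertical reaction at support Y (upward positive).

R_Y = 130 kip

Take M_Y as the redundant. Released structure: two simple spans XY and YZ with a hinge at Y.
Discontinuity in slope at Y on the released structure — sum the simple-span end rotations:
  span XY: point load 62.5 at a = 7.5: Pab(L + a)/(6LEI) = 214.8/EI
  span YZ: point load 100 at a = 2.8: Pab(L + b)/(6LEI) = 72.8/EI
  span YZ: triangular load, peak 16.5: w₀L³/(45EI) = 23.47/EI
  relative rotation θ_0 = (214.8 + 96.27)/EI = 311.1/EI
A unit hogging moment at Y produces rotation L₁/(3EI) + L₂/(3EI) = 4.333/EI.
Slope continuity at Y: θ_0 = M_Y·4.333/EI, so M_Y = 311.1/4.333 = 71.79 kip·ft (hogging).
Span XY, ΣM about X with M_Y applied at Y: R_Y^{XY}·9 = 468.8 + 71.79, so R_Y^{XY} = 60.06 kip and R_X = 62.5 − 60.06 = 2.439 kip.
Span YZ, ΣM about Z: R_Y^{YZ}·4 = 208 + 71.79, so R_Y^{YZ} = 69.95 kip and R_Z = 133 − 69.95 = 63.05 kip.
R_Y = 60.06 + 69.95 = 130 kip.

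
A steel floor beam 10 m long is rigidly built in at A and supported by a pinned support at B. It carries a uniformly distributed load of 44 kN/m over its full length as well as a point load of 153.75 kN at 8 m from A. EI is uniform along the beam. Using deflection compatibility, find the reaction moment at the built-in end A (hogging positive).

Choose R_B as the redundant. The primary structure is the cantilever fixed at A.
Primary-structure tip deflection at B by superposition:
  UDL 44: wL⁴/(8EI) = 55000/EI
  point load 153.75 at a = 8: Pa²(3L − a)/(6EI) = 36080/EI
  δ_0 = 91080/EI
Flexibility coefficient — unit upward force at B: δ_{BB} = L³/(3EI) = 333.3/EI.
The prop prevents deflection at B: R_B = δ_0/δ_{BB} = 91080/333.3 = 273.2 kN.
Moment equilibrium about A: M_A = Σ(load moments about A) − R_B·L = 3430 − 273.2×10 = 697.6 kN·m.

M_A = 697.6 kN·m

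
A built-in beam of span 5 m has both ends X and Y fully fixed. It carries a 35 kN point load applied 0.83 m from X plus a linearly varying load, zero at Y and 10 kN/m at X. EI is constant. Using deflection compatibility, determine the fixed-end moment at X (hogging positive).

Release both end moments; the primary structure is a simply-supported span XY with redundants M_X and M_Y.
Simple-span end rotations at X and Y under the given loads:
  at X: point load 35 at a = 0.83: Pab(L + b)/(6LEI) = 37.03/EI
  at Y: point load 35 at a = 0.83: Pab(L + a)/(6LEI) = 23.54/EI
  at X: triangular load, peak 10: w₀L³/(45EI) = 27.78/EI
  at Y: triangular load, peak 10: 7w₀L³/(360EI) = 24.31/EI
  θ_X0 = 64.81/EI,  θ_Y0 = 47.85/EI
Flexibility coefficients: a unit moment at one end gives L/(3EI) there and L/(6EI) at the far end, so f₁₁ = f₂₂ = 1.667/EI and f₁₂ = f₂₁ = 0.8333/EI.
Compatibility — zero rotation at each built-in end:
  1.667 M_X + 0.8333 M_Y = 64.81
  0.8333 M_X + 1.667 M_Y = 47.85
Solving the pair gives M_X = 32.71 kN·m and M_Y = 12.36 kN·m (hogging).

M_X = 32.71 kN·m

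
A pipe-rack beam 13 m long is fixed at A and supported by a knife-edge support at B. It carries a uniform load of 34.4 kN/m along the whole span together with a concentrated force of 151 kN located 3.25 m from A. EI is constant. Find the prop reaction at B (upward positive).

Remove the prop at B; the released (primary) structure is a cantilever built in at A.
Free-end deflection of the primary structure under the applied loading (downward +):
  UDL 34.4: wL⁴/(8EI) = 122812/EI
  point load 151 at a = 3.25: Pa²(3L − a)/(6EI) = 9503/EI
  δ_0 = 132315/EI
Tip deflection under a unit load at B: L³/(3EI) = 732.3/EI.
The prop prevents deflection at B: R_B = δ_0/δ_{BB} = 132315/732.3 = 180.7 kN.

R_B = 180.7 kN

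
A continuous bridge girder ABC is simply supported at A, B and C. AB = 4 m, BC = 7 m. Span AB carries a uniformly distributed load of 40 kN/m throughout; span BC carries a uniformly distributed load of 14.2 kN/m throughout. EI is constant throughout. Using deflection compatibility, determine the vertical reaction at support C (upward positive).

Take M_B as the redundant. Released structure: two simple spans AB and BC with a hinge at B.
End slopes at the hinge B, treating each span as simply supported:
  span AB: UDL 40: wL³/(24EI) = 106.7/EI
  span BC: UDL 14.2: wL³/(24EI) = 202.9/EI
  relative rotation θ_0 = (106.7 + 202.9)/EI = 309.6/EI
A unit hogging moment at B produces rotation L₁/(3EI) + L₂/(3EI) = 3.667/EI.
Slope continuity at B: θ_0 = M_B·3.667/EI, so M_B = 309.6/3.667 = 84.44 kN·m (hogging).
Span BC, ΣM about C: R_B^{BC}·7 = 347.9 + 84.44, so R_B^{BC} = 61.76 kN and R_C = 99.4 − 61.76 = 37.64 kN.

R_C = 37.64 kN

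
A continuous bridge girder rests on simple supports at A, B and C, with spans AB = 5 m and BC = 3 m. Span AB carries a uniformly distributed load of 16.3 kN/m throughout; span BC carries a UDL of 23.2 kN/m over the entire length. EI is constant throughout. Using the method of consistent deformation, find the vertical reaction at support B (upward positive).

R_B = 97.75 kN

Insert a hinge at B; M_B is the redundant, and each span becomes simply supported.
Discontinuity in slope at B on the released structure — sum the simple-span end rotations:
  span AB: UDL 16.3: wL³/(24EI) = 84.9/EI
  span BC: UDL 23.2: wL³/(24EI) = 26.1/EI
  relative rotation θ_0 = (84.9 + 26.1)/EI = 111/EI
A unit hogging moment at B produces rotation L₁/(3EI) + L₂/(3EI) = 2.667/EI.
Compatibility: M_B·(L₁+L₂)/(3EI) = θ_0, giving M_B = 41.62 kN·m (hogging).
Span AB, ΣM about A with M_B applied at B: R_B^{AB}·5 = 203.8 + 41.62, so R_B^{AB} = 49.07 kN and R_A = 81.5 − 49.07 = 32.43 kN.
Span BC, ΣM about C: R_B^{BC}·3 = 104.4 + 41.62, so R_B^{BC} = 48.67 kN and R_C = 69.6 − 48.67 = 20.93 kN.
R_B = 49.07 + 48.67 = 97.75 kN.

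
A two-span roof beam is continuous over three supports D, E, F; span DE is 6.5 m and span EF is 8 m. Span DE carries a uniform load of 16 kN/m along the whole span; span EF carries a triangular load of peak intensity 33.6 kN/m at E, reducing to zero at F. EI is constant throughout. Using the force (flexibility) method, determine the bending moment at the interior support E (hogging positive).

Release continuity at E by inserting a hinge; the redundant is the internal moment M_E. The primary structure is two simply-supported spans DE and EF.
Rotations at E on the released spans (each span's end-slope, ×1/EI):
  span DE: UDL 16: wL³/(24EI) = 183.1/EI
  span EF: triangular load, peak 33.6: w₀L³/(45EI) = 382.3/EI
  relative rotation θ_0 = (183.1 + 382.3)/EI = 565.4/EI
A unit hogging moment at E produces rotation L₁/(3EI) + L₂/(3EI) = 4.833/EI.
Slope continuity at E: θ_0 = M_E·4.833/EI, so M_E = 565.4/4.833 = 117 kN·m (hogging).

M_E = 117 kN·m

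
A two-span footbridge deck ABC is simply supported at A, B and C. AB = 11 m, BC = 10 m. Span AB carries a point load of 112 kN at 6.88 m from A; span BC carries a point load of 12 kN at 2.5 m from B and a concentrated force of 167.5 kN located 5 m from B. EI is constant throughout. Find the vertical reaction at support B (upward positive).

Insert a hinge at B; M_B is the redundant, and each span becomes simply supported.
Discontinuity in slope at B on the released structure — sum the simple-span end rotations:
  span AB: point load 112 at a = 6.88: Pab(L + a)/(6LEI) = 860.1/EI
  span BC: point load 12 at a = 2.5: Pab(L + b)/(6LEI) = 65.62/EI
  span BC: point load 167.5 at a = 5: Pab(L + b)/(6LEI) = 1047/EI
  relative rotation θ_0 = (860.1 + 1112)/EI = 1973/EI
A unit hogging moment at B produces rotation L₁/(3EI) + L₂/(3EI) = 7/EI.
Compatibility: M_B·(L₁+L₂)/(3EI) = θ_0, giving M_B = 281.8 kN·m (hogging).
Span AB, ΣM about A with M_B applied at B: R_B^{AB}·11 = 770.6 + 281.8, so R_B^{AB} = 95.67 kN and R_A = 112 − 95.67 = 16.33 kN.
Span BC, ΣM about C: R_B^{BC}·10 = 927.5 + 281.8, so R_B^{BC} = 120.9 kN and R_C = 179.5 − 120.9 = 58.57 kN.
R_B = 95.67 + 120.9 = 216.6 kN.

R_B = 216.6 kN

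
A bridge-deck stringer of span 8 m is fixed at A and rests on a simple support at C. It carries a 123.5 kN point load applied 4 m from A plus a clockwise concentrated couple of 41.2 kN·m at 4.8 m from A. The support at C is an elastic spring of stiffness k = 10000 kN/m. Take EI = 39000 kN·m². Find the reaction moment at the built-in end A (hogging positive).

M_A = 182.6 kN·m

Release the roller at C. Primary structure: cantilever fixed at A.
Free-end deflection of the primary structure under the applied loading (downward +):
  point load 123.5 at a = 4: Pa²(3L − a)/(6EI) = 6587/EI
  clockwise couple 41.2 at a = 4.8: M₀a(2L − a)/(2EI) = 1107/EI
  δ_0 = 7694/EI
Tip deflection under a unit load at C: L³/(3EI) = 170.7/EI.
With EI = 39000 kN·m²: δ_0 = 0.19729 m and δ_{CC} = 0.004376 m/kN.
Compatibility — the spring shortens by R_C/k under the reaction it provides: δ_0 − R_C·δ_{CC} = R_C/k. With 1/k = 0.0001 m/kN, R_C = δ_0 / (δ_{CC} + 1/k) = 0.19729 / (0.004376 + 0.0001) = 44.08 kN.
Moment equilibrium about A: M_A = Σ(load moments about A) − R_C·L = 535.2 − 44.08×8 = 182.6 kN·m.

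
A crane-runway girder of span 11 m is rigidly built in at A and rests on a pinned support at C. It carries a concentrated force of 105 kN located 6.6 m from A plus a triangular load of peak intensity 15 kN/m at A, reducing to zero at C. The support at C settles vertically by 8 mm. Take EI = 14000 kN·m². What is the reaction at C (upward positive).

Take the reaction at C as the redundant and release it; the primary structure is a cantilever fixed at A.
Deflection at C on the released cantilever, summing each load's contribution:
  point load 105 at a = 6.6: Pa²(3L − a)/(6EI) = 20125/EI
  triangular load, peak 15 at the fixed end: w₀L⁴/(30EI) = 7320/EI
  δ_0 = 27445/EI
Tip deflection under a unit load at C: L³/(3EI) = 443.7/EI.
With EI = 14000 kN·m²: δ_0 = 1.9604 m and δ_{CC} = 0.03169 m/kN.
Compatibility — the beam at C must follow the support down by 0.008 m: δ_0 − R_C·δ_{CC} = 0.008, so R_C = (1.9604 − 0.008)/0.03169 = 61.61 kN.

R_C = 61.61 kN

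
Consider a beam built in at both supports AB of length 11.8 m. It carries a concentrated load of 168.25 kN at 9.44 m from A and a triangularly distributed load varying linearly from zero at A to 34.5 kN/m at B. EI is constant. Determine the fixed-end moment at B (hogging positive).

Release both end moments; the primary structure is a simply-supported span AB with redundants M_A and M_B.
End rotations of the released simple span under the applied load (×1/EI):
  at A: point load 168.25 at a = 9.44: Pab(L + b)/(6LEI) = 749.7/EI
  at B: point load 168.25 at a = 9.44: Pab(L + a)/(6LEI) = 1125/EI
  at A: triangular load, peak 34.5: 7w₀L³/(360EI) = 1102/EI
  at B: triangular load, peak 34.5: w₀L³/(45EI) = 1260/EI
  θ_A0 = 1852/EI,  θ_B0 = 2384/EI
Flexibility coefficients: a unit moment at one end gives L/(3EI) there and L/(6EI) at the far end, so f₁₁ = f₂₂ = 3.933/EI and f₁₂ = f₂₁ = 1.967/EI.
Compatibility — zero rotation at each built-in end:
  3.933 M_A + 1.967 M_B = 1852
  1.967 M_A + 3.933 M_B = 2384
Solving the pair gives M_A = 223.7 kN·m and M_B = 494.3 kN·m (hogging).

M_B = 494.3 kN·m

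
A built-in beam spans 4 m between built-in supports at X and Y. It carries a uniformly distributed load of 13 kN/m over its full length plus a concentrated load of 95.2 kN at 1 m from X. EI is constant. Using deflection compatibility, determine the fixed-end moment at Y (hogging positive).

M_Y = 35.18 kN·m

Release both end moments; the primary structure is a simply-supported span XY with redundants M_X and M_Y.
End rotations of the released simple span under the applied load (×1/EI):
  at X: UDL 13: wL³/(24EI) = 34.67/EI
  at Y: UDL 13: wL³/(24EI) = 34.67/EI
  at X: point load 95.2 at a = 1: Pab(L + b)/(6LEI) = 83.3/EI
  at Y: point load 95.2 at a = 1: Pab(L + a)/(6LEI) = 59.5/EI
  θ_X0 = 118/EI,  θ_Y0 = 94.17/EI
Flexibility coefficients: a unit moment at one end gives L/(3EI) there and L/(6EI) at the far end, so f₁₁ = f₂₂ = 1.333/EI and f₁₂ = f₂₁ = 0.6667/EI.
Compatibility — zero rotation at each built-in end:
  1.333 M_X + 0.6667 M_Y = 118
  0.6667 M_X + 1.333 M_Y = 94.17
Solving the pair gives M_X = 70.88 kN·m and M_Y = 35.18 kN·m (hogging).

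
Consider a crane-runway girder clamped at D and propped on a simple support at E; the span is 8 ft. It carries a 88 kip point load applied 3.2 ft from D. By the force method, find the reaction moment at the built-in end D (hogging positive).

Remove the prop at E; the released (primary) structure is a cantilever built in at D.
Primary-structure tip deflection at E by superposition:
  point load 88 at a = 3.2: Pa²(3L − a)/(6EI) = 3124/EI
Flexibility coefficient — unit upward force at E: δ_{EE} = L³/(3EI) = 170.7/EI.
The prop prevents deflection at E: R_E = δ_0/δ_{EE} = 3124/170.7 = 18.3 kip.
Moment equilibrium about D: M_D = Σ(load moments about D) − R_E·L = 281.6 − 18.3×8 = 135.2 kip·ft.

M_D = 135.2 kip·ft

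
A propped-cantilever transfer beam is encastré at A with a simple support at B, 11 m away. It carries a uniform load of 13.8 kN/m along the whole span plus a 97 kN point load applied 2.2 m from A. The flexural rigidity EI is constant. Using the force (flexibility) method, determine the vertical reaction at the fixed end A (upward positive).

Release the roller at B. Primary structure: cantilever fixed at A.
Primary-structure tip deflection at B by superposition:
  UDL 13.8: wL⁴/(8EI) = 25256/EI
  point load 97 at a = 2.2: Pa²(3L − a)/(6EI) = 2410/EI
  δ_0 = 27666/EI
Flexibility coefficient — unit upward force at B: δ_{BB} = L³/(3EI) = 443.7/EI.
The prop prevents deflection at B: R_B = δ_0/δ_{BB} = 27666/443.7 = 62.36 kN.
Vertical equilibrium: R_A = ΣP − R_B = 248.8 − 62.36 = 186.4 kN.

R_A = 186.4 kN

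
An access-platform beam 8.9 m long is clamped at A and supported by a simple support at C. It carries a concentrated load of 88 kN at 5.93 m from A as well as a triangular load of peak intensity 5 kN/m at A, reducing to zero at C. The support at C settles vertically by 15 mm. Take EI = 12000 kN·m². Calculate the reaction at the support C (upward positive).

Remove the prop at C; the released (primary) structure is a cantilever built in at A.
Free-end deflection of the primary structure under the applied loading (downward +):
  point load 88 at a = 5.93: Pa²(3L − a)/(6EI) = 10712/EI
  triangular load, peak 5 at the fixed end: w₀L⁴/(30EI) = 1046/EI
  δ_0 = 11758/EI
Tip deflection under a unit load at C: L³/(3EI) = 235/EI.
With EI = 12000 kN·m²: δ_0 = 0.97982 m and δ_{CC} = 0.019582 m/kN.
Compatibility — the beam at C must follow the support down by 0.015 m: δ_0 − R_C·δ_{CC} = 0.015, so R_C = (0.97982 − 0.015)/0.019582 = 49.27 kN.

R_C = 49.27 kN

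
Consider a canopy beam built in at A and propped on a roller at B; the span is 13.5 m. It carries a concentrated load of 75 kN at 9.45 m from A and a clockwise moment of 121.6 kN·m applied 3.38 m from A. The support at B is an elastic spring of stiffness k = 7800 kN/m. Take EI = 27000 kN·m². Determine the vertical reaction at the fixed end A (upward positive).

R_A = 27.02 kN

Remove the prop at B; the released (primary) structure is a cantilever built in at A.
Downward deflection at the released point B due to the loads:
  point load 75 at a = 9.45: Pa²(3L − a)/(6EI) = 34661/EI
  clockwise couple 121.6 at a = 3.38: M₀a(2L − a)/(2EI) = 4854/EI
  δ_0 = 39515/EI
Flexibility coefficient — unit upward force at B: δ_{BB} = L³/(3EI) = 820.1/EI.
With EI = 27000 kN·m²: δ_0 = 1.4635 m and δ_{BB} = 0.030375 m/kN.
Compatibility — the spring shortens by R_B/k under the reaction it provides: δ_0 − R_B·δ_{BB} = R_B/k. With 1/k = 0.000128 m/kN, R_B = δ_0 / (δ_{BB} + 1/k) = 1.4635 / (0.030375 + 0.000128) = 47.98 kN.
Vertical equilibrium: R_A = ΣP − R_B = 75 − 47.98 = 27.02 kN.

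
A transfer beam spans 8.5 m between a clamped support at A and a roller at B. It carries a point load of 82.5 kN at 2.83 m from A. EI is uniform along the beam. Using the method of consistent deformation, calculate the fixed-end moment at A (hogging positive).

M_A = 129.8 kN·m

Choose R_B as the redundant. The primary structure is the cantilever fixed at A.
Deflection at B on the released cantilever, summing each load's contribution:
  point load 82.5 at a = 2.83: Pa²(3L − a)/(6EI) = 2496/EI
Flexibility coefficient — unit upward force at B: δ_{BB} = L³/(3EI) = 204.7/EI.
Compatibility at B: δ_0 − R_B·δ_{BB} = 0, so R_B = 2496/204.7 = 12.2 kN.
Moment equilibrium about A: M_A = Σ(load moments about A) − R_B·L = 233.5 − 12.2×8.5 = 129.8 kN·m.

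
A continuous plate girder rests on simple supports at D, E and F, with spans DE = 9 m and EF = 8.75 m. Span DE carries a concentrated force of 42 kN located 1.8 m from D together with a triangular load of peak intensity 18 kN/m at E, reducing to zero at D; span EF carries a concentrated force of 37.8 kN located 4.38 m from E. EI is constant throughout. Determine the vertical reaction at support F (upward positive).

R_F = 7.694 kN

Insert a hinge at E; M_E is the redundant, and each span becomes simply supported.
Rotations at E on the released spans (each span's end-slope, ×1/EI):
  span DE: point load 42 at a = 1.8: Pab(L + a)/(6LEI) = 108.9/EI
  span DE: triangular load, peak 18: w₀L³/(45EI) = 291.6/EI
  span EF: point load 37.8 at a = 4.38: Pab(L + b)/(6LEI) = 180.8/EI
  relative rotation θ_0 = (400.5 + 180.8)/EI = 581.3/EI
A unit hogging moment at E produces rotation L₁/(3EI) + L₂/(3EI) = 5.917/EI.
Compatibility: M_E·(L₁+L₂)/(3EI) = θ_0, giving M_E = 98.24 kN·m (hogging).
Span EF, ΣM about F: R_E^{EF}·8.75 = 165.2 + 98.24, so R_E^{EF} = 30.11 kN and R_F = 37.8 − 30.11 = 7.694 kN.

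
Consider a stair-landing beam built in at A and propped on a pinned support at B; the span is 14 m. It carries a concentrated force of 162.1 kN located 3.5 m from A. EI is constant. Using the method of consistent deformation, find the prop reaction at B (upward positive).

Remove the prop at B; the released (primary) structure is a cantilever built in at A.
Primary-structure tip deflection at B by superposition:
  point load 162.1 at a = 3.5: Pa²(3L − a)/(6EI) = 12742/EI
Flexibility coefficient — unit upward force at B: δ_{BB} = L³/(3EI) = 914.7/EI.
Compatibility at B: δ_0 − R_B·δ_{BB} = 0, so R_B = 12742/914.7 = 13.93 kN.

R_B = 13.93 kN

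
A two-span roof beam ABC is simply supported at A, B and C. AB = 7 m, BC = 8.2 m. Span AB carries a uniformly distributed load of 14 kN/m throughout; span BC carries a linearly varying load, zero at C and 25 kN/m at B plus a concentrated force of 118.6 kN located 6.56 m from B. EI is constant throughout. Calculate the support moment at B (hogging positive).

Take M_B as the redundant. Released structure: two simple spans AB and BC with a hinge at B.
End slopes at the hinge B, treating each span as simply supported:
  span AB: UDL 14: wL³/(24EI) = 200.1/EI
  span BC: triangular load, peak 25: w₀L³/(45EI) = 306.3/EI
  span BC: point load 118.6 at a = 6.56: Pab(L + b)/(6LEI) = 255.2/EI
  relative rotation θ_0 = (200.1 + 561.5)/EI = 761.6/EI
A unit hogging moment at B produces rotation L₁/(3EI) + L₂/(3EI) = 5.067/EI.
Compatibility: M_B·(L₁+L₂)/(3EI) = θ_0, giving M_B = 150.3 kN·m (hogging).

M_B = 150.3 kN·m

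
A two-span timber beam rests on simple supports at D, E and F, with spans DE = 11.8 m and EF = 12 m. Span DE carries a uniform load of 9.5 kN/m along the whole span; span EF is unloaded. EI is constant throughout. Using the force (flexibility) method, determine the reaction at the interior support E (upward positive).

Release continuity at E by inserting a hinge; the redundant is the internal moment M_E. The primary structure is two simply-supported spans DE and EF.
End slopes at the hinge E, treating each span as simply supported:
  span DE: UDL 9.5: wL³/(24EI) = 650.4/EI
  relative rotation θ_0 = (650.4 + 0)/EI = 650.4/EI
A unit hogging moment at E produces rotation L₁/(3EI) + L₂/(3EI) = 7.933/EI.
Compatibility: M_E·(L₁+L₂)/(3EI) = θ_0, giving M_E = 81.98 kN·m (hogging).
Span DE, ΣM about D with M_E applied at E: R_E^{DE}·11.8 = 661.4 + 81.98, so R_E^{DE} = 63 kN and R_D = 112.1 − 63 = 49.1 kN.
Span EF, ΣM about F: R_E^{EF}·12 = 0 + 81.98, so R_E^{EF} = 6.832 kN and R_F = 0 − 6.832 = -6.832 kN.
R_E = 63 + 6.832 = 69.83 kN.

R_E = 69.83 kN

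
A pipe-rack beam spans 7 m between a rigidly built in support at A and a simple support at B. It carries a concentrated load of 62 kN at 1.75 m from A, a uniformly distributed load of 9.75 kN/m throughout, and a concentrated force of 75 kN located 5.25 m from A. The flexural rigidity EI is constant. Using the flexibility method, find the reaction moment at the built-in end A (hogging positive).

Take the reaction at B as the redundant and release it; the primary structure is a cantilever fixed at A.
Primary-structure tip deflection at B by superposition:
  point load 62 at a = 1.75: Pa²(3L − a)/(6EI) = 609.2/EI
  UDL 9.75: wL⁴/(8EI) = 2926/EI
  point load 75 at a = 5.25: Pa²(3L − a)/(6EI) = 5426/EI
  δ_0 = 8962/EI
Tip deflection under a unit load at B: L³/(3EI) = 114.3/EI.
The prop prevents deflection at B: R_B = δ_0/δ_{BB} = 8962/114.3 = 78.38 kN.
Moment equilibrium about A: M_A = Σ(load moments about A) − R_B·L = 741.1 − 78.38×7 = 192.4 kN·m.

M_A = 192.4 kN·m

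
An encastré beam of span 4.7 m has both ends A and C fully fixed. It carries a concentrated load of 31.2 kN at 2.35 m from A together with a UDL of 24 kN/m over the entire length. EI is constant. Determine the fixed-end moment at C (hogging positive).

Take the two fixed-end moments M_A, M_C as redundants; the released structure is the simple span AC.
On the primary (simply-supported) span, the end slopes from the loading are:
  at A: point load 31.2 at a = 2.35: Pab(L + b)/(6LEI) = 43.08/EI
  at C: point load 31.2 at a = 2.35: Pab(L + a)/(6LEI) = 43.08/EI
  at A: UDL 24: wL³/(24EI) = 103.8/EI
  at C: UDL 24: wL³/(24EI) = 103.8/EI
  θ_A0 = 146.9/EI,  θ_C0 = 146.9/EI
Flexibility coefficients: a unit moment at one end gives L/(3EI) there and L/(6EI) at the far end, so f₁₁ = f₂₂ = 1.567/EI and f₁₂ = f₂₁ = 0.7833/EI.
Compatibility — zero rotation at each built-in end:
  1.567 M_A + 0.7833 M_C = 146.9
  0.7833 M_A + 1.567 M_C = 146.9
Solving the pair gives M_A = 62.51 kN·m and M_C = 62.51 kN·m (hogging).

M_C = 62.51 kN·m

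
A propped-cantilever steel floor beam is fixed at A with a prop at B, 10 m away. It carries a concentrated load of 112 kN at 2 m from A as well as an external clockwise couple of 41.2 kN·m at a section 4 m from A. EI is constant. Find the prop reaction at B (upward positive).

R_B = 10.23 kN

Choose R_B as the redundant. The primary structure is the cantilever fixed at A.
Downward deflection at the released point B due to the loads:
  point load 112 at a = 2: Pa²(3L − a)/(6EI) = 2091/EI
  clockwise couple 41.2 at a = 4: M₀a(2L − a)/(2EI) = 1318/EI
  δ_0 = 3409/EI
Flexibility coefficient — unit upward force at B: δ_{BB} = L³/(3EI) = 333.3/EI.
The prop prevents deflection at B: R_B = δ_0/δ_{BB} = 3409/333.3 = 10.23 kN.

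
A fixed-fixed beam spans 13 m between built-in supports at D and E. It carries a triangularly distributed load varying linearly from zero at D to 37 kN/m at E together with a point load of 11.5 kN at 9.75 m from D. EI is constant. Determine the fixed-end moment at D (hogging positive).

Take the two fixed-end moments M_D, M_E as redundants; the released structure is the simple span DE.
Simple-span end rotations at D and E under the given loads:
  at D: triangular load, peak 37: 7w₀L³/(360EI) = 1581/EI
  at E: triangular load, peak 37: w₀L³/(45EI) = 1806/EI
  at D: point load 11.5 at a = 9.75: Pab(L + b)/(6LEI) = 75.92/EI
  at E: point load 11.5 at a = 9.75: Pab(L + a)/(6LEI) = 106.3/EI
  θ_D0 = 1657/EI,  θ_E0 = 1913/EI
Flexibility coefficients: a unit moment at one end gives L/(3EI) there and L/(6EI) at the far end, so f₁₁ = f₂₂ = 4.333/EI and f₁₂ = f₂₁ = 2.167/EI.
Compatibility — zero rotation at each built-in end:
  4.333 M_D + 2.167 M_E = 1657
  2.167 M_D + 4.333 M_E = 1913
Solving the pair gives M_D = 215.4 kN·m and M_E = 333.7 kN·m (hogging).

M_D = 215.4 kN·m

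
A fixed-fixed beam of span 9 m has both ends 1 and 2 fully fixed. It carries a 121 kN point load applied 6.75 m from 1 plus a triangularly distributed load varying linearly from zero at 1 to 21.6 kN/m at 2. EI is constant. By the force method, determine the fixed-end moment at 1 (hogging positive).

M_1 = 109.4 kN·m

Take the two fixed-end moments M_1, M_2 as redundants; the released structure is the simple span 12.
End rotations of the released simple span under the applied load (×1/EI):
  at 1: point load 121 at a = 6.75: Pab(L + b)/(6LEI) = 382.9/EI
  at 2: point load 121 at a = 6.75: Pab(L + a)/(6LEI) = 536/EI
  at 1: triangular load, peak 21.6: 7w₀L³/(360EI) = 306.2/EI
  at 2: triangular load, peak 21.6: w₀L³/(45EI) = 349.9/EI
  θ_10 = 689/EI,  θ_20 = 885.9/EI
Flexibility coefficients: a unit moment at one end gives L/(3EI) there and L/(6EI) at the far end, so f₁₁ = f₂₂ = 3/EI and f₁₂ = f₂₁ = 1.5/EI.
Compatibility — zero rotation at each built-in end:
  3 M_1 + 1.5 M_2 = 689
  1.5 M_1 + 3 M_2 = 885.9
Solving the pair gives M_1 = 109.4 kN·m and M_2 = 240.6 kN·m (hogging).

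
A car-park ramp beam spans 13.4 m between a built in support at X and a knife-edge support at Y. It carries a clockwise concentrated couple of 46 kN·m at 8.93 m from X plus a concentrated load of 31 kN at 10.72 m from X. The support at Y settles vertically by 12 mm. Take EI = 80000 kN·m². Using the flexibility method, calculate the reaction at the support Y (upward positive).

R_Y = 25.2 kN

Release the roller at Y. Primary structure: cantilever fixed at X.
Deflection at Y on the released cantilever, summing each load's contribution:
  clockwise couple 46 at a = 8.93: M₀a(2L − a)/(2EI) = 3670/EI
  point load 31 at a = 10.72: Pa²(3L − a)/(6EI) = 17504/EI
  δ_0 = 21174/EI
Flexibility coefficient — unit upward force at Y: δ_{YY} = L³/(3EI) = 802/EI.
With EI = 80000 kN·m²: δ_0 = 0.26467 m and δ_{YY} = 0.010025 m/kN.
Compatibility — the beam at Y must follow the support down by 0.012 m: δ_0 − R_Y·δ_{YY} = 0.012, so R_Y = (0.26467 − 0.012)/0.010025 = 25.2 kN.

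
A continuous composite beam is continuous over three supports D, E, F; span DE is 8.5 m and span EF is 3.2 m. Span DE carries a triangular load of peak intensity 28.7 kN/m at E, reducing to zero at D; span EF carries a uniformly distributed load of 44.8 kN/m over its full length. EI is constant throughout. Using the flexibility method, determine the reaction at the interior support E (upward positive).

Release continuity at E by inserting a hinge; the redundant is the internal moment M_E. The primary structure is two simply-supported spans DE and EF.
Discontinuity in slope at E on the released structure — sum the simple-span end rotations:
  span DE: triangular load, peak 28.7: w₀L³/(45EI) = 391.7/EI
  span EF: UDL 44.8: wL³/(24EI) = 61.17/EI
  relative rotation θ_0 = (391.7 + 61.17)/EI = 452.8/EI
A unit hogging moment at E produces rotation L₁/(3EI) + L₂/(3EI) = 3.9/EI.
Slope continuity at E: θ_0 = M_E·3.9/EI, so M_E = 452.8/3.9 = 116.1 kN·m (hogging).
Span DE, ΣM about D with M_E applied at E: R_E^{DE}·8.5 = 691.2 + 116.1, so R_E^{DE} = 94.98 kN and R_D = 122 − 94.98 = 27 kN.
Span EF, ΣM about F: R_E^{EF}·3.2 = 229.4 + 116.1, so R_E^{EF} = 108 kN and R_F = 143.4 − 108 = 35.39 kN.
R_E = 94.98 + 108 = 202.9 kN.

R_E = 202.9 kN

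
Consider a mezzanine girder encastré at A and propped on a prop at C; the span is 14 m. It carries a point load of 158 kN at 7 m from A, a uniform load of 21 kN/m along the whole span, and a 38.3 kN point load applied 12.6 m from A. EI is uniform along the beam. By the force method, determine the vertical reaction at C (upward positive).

Remove the prop at C; the released (primary) structure is a cantilever built in at A.
Free-end deflection of the primary structure under the applied loading (downward +):
  point load 158 at a = 7: Pa²(3L − a)/(6EI) = 45162/EI
  UDL 21: wL⁴/(8EI) = 100842/EI
  point load 38.3 at a = 12.6: Pa²(3L − a)/(6EI) = 29794/EI
  δ_0 = 175798/EI
Tip deflection under a unit load at C: L³/(3EI) = 914.7/EI.
The prop prevents deflection at C: R_C = δ_0/δ_{CC} = 175798/914.7 = 192.2 kN.

R_C = 192.2 kN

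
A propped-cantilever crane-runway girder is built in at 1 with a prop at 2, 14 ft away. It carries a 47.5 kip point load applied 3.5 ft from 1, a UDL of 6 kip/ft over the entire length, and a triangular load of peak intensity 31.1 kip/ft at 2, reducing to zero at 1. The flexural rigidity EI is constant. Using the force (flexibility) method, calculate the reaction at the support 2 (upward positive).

R_2 = 155.3 kip

Take the reaction at 2 as the redundant and release it; the primary structure is a cantilever fixed at 1.
Deflection at 2 on the released cantilever, summing each load's contribution:
  point load 47.5 at a = 3.5: Pa²(3L − a)/(6EI) = 3734/EI
  UDL 6: wL⁴/(8EI) = 28812/EI
  triangular load, peak 31.1 at the free end: 11w₀L⁴/(120EI) = 109518/EI
  δ_0 = 142063/EI
Tip deflection under a unit load at 2: L³/(3EI) = 914.7/EI.
Compatibility at 2: δ_0 − R_2·δ_{22} = 0, so R_2 = 142063/914.7 = 155.3 kip.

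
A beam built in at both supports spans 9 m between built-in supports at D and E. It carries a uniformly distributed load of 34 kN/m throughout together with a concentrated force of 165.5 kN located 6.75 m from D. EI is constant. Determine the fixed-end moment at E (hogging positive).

M_E = 439 kN·m

Release both end moments; the primary structure is a simply-supported span DE with redundants M_D and M_E.
On the primary (simply-supported) span, the end slopes from the loading are:
  at D: UDL 34: wL³/(24EI) = 1033/EI
  at E: UDL 34: wL³/(24EI) = 1033/EI
  at D: point load 165.5 at a = 6.75: Pab(L + b)/(6LEI) = 523.7/EI
  at E: point load 165.5 at a = 6.75: Pab(L + a)/(6LEI) = 733.1/EI
  θ_D0 = 1556/EI,  θ_E0 = 1766/EI
Flexibility coefficients: a unit moment at one end gives L/(3EI) there and L/(6EI) at the far end, so f₁₁ = f₂₂ = 3/EI and f₁₂ = f₂₁ = 1.5/EI.
Compatibility — zero rotation at each built-in end:
  3 M_D + 1.5 M_E = 1556
  1.5 M_D + 3 M_E = 1766
Solving the pair gives M_D = 299.3 kN·m and M_E = 439 kN·m (hogging).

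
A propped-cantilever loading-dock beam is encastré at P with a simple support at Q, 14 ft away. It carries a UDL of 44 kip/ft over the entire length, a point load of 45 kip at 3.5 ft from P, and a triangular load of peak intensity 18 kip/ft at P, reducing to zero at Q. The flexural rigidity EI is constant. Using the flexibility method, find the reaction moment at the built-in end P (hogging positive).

M_P = 1417 kip·ft

Release the roller at Q. Primary structure: cantilever fixed at P.
Downward deflection at the released point Q due to the loads:
  UDL 44: wL⁴/(8EI) = 211288/EI
  point load 45 at a = 3.5: Pa²(3L − a)/(6EI) = 3537/EI
  triangular load, peak 18 at the fixed end: w₀L⁴/(30EI) = 23050/EI
  δ_0 = 237875/EI
Flexibility coefficient — unit upward force at Q: δ_{QQ} = L³/(3EI) = 914.7/EI.
Compatibility at Q: δ_0 − R_Q·δ_{QQ} = 0, so R_Q = 237875/914.7 = 260.1 kip.
Moment equilibrium about P: M_P = Σ(load moments about P) − R_Q·L = 5058 − 260.1×14 = 1417 kip·ft.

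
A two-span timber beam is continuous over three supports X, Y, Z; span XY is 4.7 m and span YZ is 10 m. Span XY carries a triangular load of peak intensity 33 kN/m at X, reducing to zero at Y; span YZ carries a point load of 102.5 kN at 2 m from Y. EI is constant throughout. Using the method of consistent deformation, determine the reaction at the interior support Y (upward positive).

R_Y = 143.5 kN

Release continuity at Y by inserting a hinge; the redundant is the internal moment M_Y. The primary structure is two simply-supported spans XY and YZ.
Discontinuity in slope at Y on the released structure — sum the simple-span end rotations:
  span XY: triangular load, peak 33: 7w₀L³/(360EI) = 66.62/EI
  span YZ: point load 102.5 at a = 2: Pab(L + b)/(6LEI) = 492/EI
  relative rotation θ_0 = (66.62 + 492)/EI = 558.6/EI
A unit hogging moment at Y produces rotation L₁/(3EI) + L₂/(3EI) = 4.9/EI.
Compatibility: M_Y·(L₁+L₂)/(3EI) = θ_0, giving M_Y = 114 kN·m (hogging).
Span XY, ΣM about X with M_Y applied at Y: R_Y^{XY}·4.7 = 121.5 + 114, so R_Y^{XY} = 50.11 kN and R_X = 77.55 − 50.11 = 27.44 kN.
Span YZ, ΣM about Z: R_Y^{YZ}·10 = 820 + 114, so R_Y^{YZ} = 93.4 kN and R_Z = 102.5 − 93.4 = 9.1 kN.
R_Y = 50.11 + 93.4 = 143.5 kN.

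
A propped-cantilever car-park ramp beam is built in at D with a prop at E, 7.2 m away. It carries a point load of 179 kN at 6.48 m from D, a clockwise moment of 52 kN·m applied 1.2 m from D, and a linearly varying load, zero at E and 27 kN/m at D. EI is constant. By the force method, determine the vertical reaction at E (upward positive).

R_E = 175 kN

Choose R_E as the redundant. The primary structure is the cantilever fixed at D.
Deflection at E on the released cantilever, summing each load's contribution:
  point load 179 at a = 6.48: Pa²(3L − a)/(6EI) = 18941/EI
  clockwise couple 52 at a = 1.2: M₀a(2L − a)/(2EI) = 411.8/EI
  triangular load, peak 27 at the fixed end: w₀L⁴/(30EI) = 2419/EI
  δ_0 = 21772/EI
Flexibility coefficient — unit upward force at E: δ_{EE} = L³/(3EI) = 124.4/EI.
Compatibility at E: δ_0 − R_E·δ_{EE} = 0, so R_E = 21772/124.4 = 175 kN.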